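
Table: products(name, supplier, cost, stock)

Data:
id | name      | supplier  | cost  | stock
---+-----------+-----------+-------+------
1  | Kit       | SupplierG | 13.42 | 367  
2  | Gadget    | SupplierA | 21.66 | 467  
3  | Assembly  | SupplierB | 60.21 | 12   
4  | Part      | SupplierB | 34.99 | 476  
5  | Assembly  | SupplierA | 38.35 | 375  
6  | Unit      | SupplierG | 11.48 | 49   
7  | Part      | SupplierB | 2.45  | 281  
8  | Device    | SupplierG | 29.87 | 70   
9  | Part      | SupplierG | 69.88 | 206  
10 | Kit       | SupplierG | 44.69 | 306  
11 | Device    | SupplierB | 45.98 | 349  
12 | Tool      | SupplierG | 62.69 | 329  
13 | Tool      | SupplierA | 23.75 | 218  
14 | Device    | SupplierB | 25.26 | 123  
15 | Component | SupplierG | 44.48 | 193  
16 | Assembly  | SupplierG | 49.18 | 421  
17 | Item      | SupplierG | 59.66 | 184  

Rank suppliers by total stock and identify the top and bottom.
SELECT supplier, SUM(stock)
FROM products
GROUP BY supplier
ORDER BY SUM(stock)

All groups:
  SupplierA: 1060
  SupplierB: 1241
  SupplierG: 2125

Highest: SupplierG (2125)
Lowest: SupplierA (1060)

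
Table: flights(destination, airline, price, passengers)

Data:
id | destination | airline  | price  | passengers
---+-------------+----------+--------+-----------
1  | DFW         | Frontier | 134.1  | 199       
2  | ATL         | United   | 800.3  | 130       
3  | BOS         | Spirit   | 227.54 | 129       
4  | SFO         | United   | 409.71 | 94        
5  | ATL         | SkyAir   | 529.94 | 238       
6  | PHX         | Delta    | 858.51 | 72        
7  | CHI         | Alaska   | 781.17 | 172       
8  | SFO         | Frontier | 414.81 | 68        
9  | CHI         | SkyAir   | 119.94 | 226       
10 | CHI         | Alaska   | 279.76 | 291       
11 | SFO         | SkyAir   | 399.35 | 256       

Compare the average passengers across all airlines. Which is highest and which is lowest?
SELECT airline, AVG(passengers)
FROM flights
GROUP BY airline
ORDER BY AVG(passengers)

All groups:
  Delta: 72.00
  United: 112.00
  Spirit: 129.00
  Frontier: 133.50
  Alaska: 231.50
  SkyAir: 240.00

Highest: SkyAir (240.00)
Lowest: Delta (72.00)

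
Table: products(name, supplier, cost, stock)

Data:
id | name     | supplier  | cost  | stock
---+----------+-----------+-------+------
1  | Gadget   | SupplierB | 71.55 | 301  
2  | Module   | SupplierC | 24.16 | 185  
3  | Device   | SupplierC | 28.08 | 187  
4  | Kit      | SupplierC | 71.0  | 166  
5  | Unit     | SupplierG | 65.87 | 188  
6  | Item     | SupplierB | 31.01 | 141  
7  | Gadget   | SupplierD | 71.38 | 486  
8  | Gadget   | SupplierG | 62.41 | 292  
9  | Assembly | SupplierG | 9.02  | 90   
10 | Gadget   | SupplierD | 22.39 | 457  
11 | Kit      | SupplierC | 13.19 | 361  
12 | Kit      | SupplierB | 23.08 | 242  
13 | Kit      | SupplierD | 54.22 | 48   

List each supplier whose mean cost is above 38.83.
SELECT supplier, AVG(cost)
FROM products
GROUP BY supplier
HAVING AVG(cost) > 38.83

Result:
  SupplierB: avg=41.88
  SupplierD: avg=49.33
  SupplierG: avg=45.77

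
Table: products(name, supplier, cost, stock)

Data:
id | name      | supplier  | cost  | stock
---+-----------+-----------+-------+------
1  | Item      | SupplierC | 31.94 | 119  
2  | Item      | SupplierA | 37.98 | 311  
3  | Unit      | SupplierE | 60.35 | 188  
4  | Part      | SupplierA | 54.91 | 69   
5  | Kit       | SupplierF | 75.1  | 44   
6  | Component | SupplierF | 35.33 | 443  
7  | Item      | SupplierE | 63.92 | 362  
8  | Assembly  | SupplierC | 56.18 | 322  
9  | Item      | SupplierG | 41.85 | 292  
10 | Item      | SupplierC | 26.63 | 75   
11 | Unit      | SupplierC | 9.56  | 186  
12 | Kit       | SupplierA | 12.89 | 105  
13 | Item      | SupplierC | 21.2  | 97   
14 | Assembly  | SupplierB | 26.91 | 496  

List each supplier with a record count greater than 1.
SELECT supplier, COUNT(*) as cnt
FROM products
GROUP BY supplier
HAVING COUNT(*) > 1

Result:
  SupplierA: 3
  SupplierC: 5
  SupplierE: 2
  SupplierF: 2

Note: HAVING filters groups after aggregation, WHERE filters rows before.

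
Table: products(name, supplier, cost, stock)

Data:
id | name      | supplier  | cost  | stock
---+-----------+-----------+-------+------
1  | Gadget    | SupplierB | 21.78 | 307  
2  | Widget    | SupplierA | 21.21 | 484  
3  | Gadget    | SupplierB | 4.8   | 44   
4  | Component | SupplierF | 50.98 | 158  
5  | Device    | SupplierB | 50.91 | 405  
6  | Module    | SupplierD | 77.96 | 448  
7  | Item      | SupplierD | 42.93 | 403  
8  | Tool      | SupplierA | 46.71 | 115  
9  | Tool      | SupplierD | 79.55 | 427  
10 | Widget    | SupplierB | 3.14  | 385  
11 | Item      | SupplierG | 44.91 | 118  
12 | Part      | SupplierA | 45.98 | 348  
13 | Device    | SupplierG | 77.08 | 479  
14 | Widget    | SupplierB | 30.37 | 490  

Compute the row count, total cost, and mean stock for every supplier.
SELECT supplier,
       COUNT(*) as cnt,
       SUM(cost) as total_cost,
       AVG(stock) as avg_stock
FROM products
GROUP BY supplier

Result:
  SupplierA: 3 records, 113.90 total cost, 315.67 avg stock
  SupplierB: 5 records, 111.00 total cost, 326.20 avg stock
  SupplierD: 3 records, 200.44 total cost, 426.00 avg stock
  SupplierF: 1 records, 50.98 total cost, 158.00 avg stock
  SupplierG: 2 records, 121.99 total cost, 298.50 avg stock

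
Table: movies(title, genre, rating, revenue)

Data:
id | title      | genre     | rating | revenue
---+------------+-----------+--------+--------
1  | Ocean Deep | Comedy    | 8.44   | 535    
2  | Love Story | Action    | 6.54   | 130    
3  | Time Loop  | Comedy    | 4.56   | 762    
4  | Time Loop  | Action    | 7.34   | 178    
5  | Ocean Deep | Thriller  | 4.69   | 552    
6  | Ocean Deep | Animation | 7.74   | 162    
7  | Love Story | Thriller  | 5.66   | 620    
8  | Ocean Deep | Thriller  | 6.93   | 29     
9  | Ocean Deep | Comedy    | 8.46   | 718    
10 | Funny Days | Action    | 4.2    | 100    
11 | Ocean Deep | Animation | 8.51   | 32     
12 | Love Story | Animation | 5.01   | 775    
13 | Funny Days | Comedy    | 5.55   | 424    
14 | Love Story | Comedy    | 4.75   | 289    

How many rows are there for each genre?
SELECT genre, COUNT(*) as count
FROM movies
GROUP BY genre

Result:
  Action: 3
  Animation: 3
  Comedy: 5
  Thriller: 3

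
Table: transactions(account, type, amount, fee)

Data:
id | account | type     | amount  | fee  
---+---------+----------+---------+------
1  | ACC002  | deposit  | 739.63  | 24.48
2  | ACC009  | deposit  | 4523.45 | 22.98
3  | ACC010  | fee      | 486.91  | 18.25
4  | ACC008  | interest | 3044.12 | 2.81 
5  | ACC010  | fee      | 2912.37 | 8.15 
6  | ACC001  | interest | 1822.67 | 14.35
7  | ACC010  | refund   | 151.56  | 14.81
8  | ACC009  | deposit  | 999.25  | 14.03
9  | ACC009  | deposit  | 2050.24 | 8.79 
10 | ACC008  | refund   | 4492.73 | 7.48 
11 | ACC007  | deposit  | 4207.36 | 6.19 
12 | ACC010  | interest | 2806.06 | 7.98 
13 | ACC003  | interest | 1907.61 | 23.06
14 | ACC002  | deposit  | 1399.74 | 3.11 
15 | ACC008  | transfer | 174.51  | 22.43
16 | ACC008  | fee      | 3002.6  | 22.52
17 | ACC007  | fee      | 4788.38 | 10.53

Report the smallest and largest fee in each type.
SELECT type, MIN(fee), MAX(fee)
FROM transactions
GROUP BY type

Result:
  deposit: min=3.11, max=24.48
  fee: min=8.15, max=22.52
  interest: min=2.81, max=23.06
  refund: min=7.48, max=14.81
  transfer: min=22.43, max=22.43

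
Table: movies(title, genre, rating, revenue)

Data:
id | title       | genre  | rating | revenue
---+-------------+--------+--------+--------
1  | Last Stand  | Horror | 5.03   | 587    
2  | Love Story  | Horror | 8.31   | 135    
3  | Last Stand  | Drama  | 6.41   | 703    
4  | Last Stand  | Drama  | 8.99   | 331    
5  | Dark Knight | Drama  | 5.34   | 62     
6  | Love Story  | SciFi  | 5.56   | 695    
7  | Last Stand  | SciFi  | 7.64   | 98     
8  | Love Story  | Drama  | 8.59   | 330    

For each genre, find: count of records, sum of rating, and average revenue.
SELECT genre,
       COUNT(*) as cnt,
       SUM(rating) as total_rating,
       AVG(revenue) as avg_revenue
FROM movies
GROUP BY genre

Result:
  Drama: 4 records, 29.33 total rating, 356.50 avg revenue
  Horror: 2 records, 13.34 total rating, 361.00 avg revenue
  SciFi: 2 records, 13.20 total rating, 396.50 avg revenue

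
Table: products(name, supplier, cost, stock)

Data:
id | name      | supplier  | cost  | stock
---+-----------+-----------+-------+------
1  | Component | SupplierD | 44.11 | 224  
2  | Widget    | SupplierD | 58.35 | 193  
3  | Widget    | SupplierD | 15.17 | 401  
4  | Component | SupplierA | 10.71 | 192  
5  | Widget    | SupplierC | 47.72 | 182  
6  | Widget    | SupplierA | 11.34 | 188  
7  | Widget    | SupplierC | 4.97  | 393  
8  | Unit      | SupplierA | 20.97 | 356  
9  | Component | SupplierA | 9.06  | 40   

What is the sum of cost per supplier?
SELECT supplier, SUM(cost) as result
FROM products
GROUP BY supplier

Result:
  SupplierA: 52.08
  SupplierC: 52.69
  SupplierD: 117.63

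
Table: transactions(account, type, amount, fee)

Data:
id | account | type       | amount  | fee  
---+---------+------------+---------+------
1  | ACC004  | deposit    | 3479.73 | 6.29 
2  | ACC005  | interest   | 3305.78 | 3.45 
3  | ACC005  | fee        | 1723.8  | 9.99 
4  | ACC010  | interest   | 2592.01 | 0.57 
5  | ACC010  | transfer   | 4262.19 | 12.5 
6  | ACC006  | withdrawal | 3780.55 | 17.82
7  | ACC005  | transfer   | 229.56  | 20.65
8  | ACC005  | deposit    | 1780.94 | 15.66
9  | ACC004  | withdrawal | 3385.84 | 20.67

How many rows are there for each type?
SELECT type, COUNT(*) as count
FROM transactions
GROUP BY type

Result:
  deposit: 2
  fee: 1
  interest: 2
  transfer: 2
  withdrawal: 2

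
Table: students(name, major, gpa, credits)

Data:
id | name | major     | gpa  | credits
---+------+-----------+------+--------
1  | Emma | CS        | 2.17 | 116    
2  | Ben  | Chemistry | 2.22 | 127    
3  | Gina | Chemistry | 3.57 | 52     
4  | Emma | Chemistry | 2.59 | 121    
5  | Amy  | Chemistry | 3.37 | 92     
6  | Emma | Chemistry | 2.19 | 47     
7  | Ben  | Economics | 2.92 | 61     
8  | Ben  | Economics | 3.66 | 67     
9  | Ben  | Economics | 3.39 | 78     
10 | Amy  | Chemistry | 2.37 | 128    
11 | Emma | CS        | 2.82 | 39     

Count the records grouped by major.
SELECT major, COUNT(*) as count
FROM students
GROUP BY major

Result:
  CS: 2
  Chemistry: 6
  Economics: 3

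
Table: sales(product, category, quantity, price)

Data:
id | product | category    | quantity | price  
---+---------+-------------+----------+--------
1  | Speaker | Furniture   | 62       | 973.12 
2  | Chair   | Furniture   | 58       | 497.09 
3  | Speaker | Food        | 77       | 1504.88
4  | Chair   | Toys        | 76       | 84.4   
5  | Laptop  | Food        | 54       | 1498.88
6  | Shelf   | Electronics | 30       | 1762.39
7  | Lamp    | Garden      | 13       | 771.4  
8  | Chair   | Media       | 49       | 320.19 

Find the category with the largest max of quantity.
SELECT category, MAX(quantity) as val
FROM sales
GROUP BY category
ORDER BY val DESC
LIMIT 1

Result: Food with max(quantity) = 77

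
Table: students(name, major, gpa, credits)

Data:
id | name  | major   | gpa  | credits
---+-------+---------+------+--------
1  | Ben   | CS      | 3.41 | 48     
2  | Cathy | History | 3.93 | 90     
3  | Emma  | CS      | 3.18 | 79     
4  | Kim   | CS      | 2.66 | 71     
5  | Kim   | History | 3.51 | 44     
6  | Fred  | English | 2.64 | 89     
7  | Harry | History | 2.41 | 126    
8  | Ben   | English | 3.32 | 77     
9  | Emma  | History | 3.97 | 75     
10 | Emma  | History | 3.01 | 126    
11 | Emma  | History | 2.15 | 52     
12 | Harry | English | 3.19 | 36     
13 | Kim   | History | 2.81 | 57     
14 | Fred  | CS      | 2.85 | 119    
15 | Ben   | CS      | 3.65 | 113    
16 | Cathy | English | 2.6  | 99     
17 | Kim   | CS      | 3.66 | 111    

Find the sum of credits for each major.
SELECT major, SUM(credits) as result
FROM students
GROUP BY major

Result:
  CS: 541
  English: 301
  History: 570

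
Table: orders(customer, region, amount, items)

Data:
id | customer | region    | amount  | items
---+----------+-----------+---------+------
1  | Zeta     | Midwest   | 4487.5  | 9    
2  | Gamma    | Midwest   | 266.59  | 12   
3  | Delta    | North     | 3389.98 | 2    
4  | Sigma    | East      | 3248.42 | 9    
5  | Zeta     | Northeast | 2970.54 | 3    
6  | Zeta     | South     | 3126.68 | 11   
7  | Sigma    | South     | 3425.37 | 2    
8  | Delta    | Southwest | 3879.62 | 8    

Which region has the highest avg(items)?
SELECT region, AVG(items) as val
FROM orders
GROUP BY region
ORDER BY val DESC
LIMIT 1

Result: Midwest with avg(items) = 10.50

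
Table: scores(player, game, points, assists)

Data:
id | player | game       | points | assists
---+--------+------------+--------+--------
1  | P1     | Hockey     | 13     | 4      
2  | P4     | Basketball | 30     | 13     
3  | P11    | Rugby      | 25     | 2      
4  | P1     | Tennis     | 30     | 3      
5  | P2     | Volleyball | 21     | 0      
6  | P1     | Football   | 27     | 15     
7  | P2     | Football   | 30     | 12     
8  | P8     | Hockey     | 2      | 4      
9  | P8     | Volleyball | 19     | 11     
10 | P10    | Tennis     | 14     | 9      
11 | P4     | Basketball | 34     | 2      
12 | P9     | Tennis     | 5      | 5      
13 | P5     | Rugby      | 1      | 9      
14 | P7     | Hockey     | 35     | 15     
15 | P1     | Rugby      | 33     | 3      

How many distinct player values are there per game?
SELECT game, COUNT(DISTINCT player)
FROM scores
GROUP BY game

Result:
  Basketball: 1 distinct
  Football: 2 distinct
  Hockey: 3 distinct
  Rugby: 3 distinct
  Tennis: 3 distinct
  Volleyball: 2 distinct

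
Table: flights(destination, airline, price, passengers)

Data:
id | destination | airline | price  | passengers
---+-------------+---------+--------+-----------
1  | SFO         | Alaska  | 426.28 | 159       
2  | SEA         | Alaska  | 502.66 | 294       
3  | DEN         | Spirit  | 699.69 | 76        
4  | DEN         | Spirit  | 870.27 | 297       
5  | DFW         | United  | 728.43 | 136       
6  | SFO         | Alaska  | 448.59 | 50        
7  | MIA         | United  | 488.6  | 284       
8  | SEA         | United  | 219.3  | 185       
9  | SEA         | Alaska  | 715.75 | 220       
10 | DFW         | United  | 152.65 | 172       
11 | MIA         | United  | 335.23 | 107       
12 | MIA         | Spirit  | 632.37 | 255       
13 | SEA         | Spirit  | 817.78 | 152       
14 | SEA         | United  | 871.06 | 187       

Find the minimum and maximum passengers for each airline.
SELECT airline, MIN(passengers), MAX(passengers)
FROM flights
GROUP BY airline

Result:
  Alaska: min=50, max=294
  Spirit: min=76, max=297
  United: min=107, max=284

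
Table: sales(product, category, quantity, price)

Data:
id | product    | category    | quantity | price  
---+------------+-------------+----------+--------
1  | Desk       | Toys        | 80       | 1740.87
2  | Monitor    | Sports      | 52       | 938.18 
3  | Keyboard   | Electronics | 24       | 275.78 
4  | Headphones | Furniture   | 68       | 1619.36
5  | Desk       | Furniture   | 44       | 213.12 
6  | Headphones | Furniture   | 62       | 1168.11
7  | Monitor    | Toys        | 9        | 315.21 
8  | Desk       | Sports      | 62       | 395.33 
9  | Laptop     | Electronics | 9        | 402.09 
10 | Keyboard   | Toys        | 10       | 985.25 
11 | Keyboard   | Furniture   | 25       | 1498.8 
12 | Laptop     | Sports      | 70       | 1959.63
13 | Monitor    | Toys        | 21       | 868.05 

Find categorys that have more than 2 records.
SELECT category, COUNT(*) as cnt
FROM sales
GROUP BY category
HAVING COUNT(*) > 2

Result:
  Furniture: 4
  Sports: 3
  Toys: 4

Note: HAVING filters groups after aggregation, WHERE filters rows before.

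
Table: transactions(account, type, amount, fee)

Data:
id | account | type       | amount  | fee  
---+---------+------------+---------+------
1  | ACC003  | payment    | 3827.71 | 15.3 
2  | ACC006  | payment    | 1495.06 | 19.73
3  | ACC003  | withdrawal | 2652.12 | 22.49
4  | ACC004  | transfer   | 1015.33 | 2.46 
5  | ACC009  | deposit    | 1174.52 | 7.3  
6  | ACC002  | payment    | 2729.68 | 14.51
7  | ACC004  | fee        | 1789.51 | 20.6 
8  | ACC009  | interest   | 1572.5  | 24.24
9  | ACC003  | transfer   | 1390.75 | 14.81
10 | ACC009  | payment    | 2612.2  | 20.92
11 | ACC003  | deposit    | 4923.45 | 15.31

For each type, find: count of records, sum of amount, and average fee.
SELECT type,
       COUNT(*) as cnt,
       SUM(amount) as total_amount,
       AVG(fee) as avg_fee
FROM transactions
GROUP BY type

Result:
  deposit: 2 records, 6097.97 total amount, 11.31 avg fee
  fee: 1 records, 1789.51 total amount, 20.60 avg fee
  interest: 1 records, 1572.50 total amount, 24.24 avg fee
  payment: 4 records, 10664.65 total amount, 17.62 avg fee
  transfer: 2 records, 2406.08 total amount, 8.64 avg fee
  withdrawal: 1 records, 2652.12 total amount, 22.49 avg fee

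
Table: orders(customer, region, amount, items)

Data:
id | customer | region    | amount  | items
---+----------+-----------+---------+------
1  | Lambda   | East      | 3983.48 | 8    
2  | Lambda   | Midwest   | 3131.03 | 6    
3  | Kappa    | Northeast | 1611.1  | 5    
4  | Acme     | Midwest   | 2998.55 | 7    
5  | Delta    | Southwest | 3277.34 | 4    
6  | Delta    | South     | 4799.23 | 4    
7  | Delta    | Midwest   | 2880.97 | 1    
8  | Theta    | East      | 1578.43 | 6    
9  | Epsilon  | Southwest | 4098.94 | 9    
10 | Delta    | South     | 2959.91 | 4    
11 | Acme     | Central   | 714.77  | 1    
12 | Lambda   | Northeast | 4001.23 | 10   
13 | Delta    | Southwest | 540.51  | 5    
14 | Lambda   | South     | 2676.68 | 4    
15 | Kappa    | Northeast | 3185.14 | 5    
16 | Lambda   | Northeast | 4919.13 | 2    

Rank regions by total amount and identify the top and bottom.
SELECT region, SUM(amount)
FROM orders
GROUP BY region
ORDER BY SUM(amount)

All groups:
  Central: 714.77
  East: 5561.91
  Southwest: 7916.79
  Midwest: 9010.55
  South: 10435.82
  Northeast: 13716.60

Highest: Northeast (13716.60)
Lowest: Central (714.77)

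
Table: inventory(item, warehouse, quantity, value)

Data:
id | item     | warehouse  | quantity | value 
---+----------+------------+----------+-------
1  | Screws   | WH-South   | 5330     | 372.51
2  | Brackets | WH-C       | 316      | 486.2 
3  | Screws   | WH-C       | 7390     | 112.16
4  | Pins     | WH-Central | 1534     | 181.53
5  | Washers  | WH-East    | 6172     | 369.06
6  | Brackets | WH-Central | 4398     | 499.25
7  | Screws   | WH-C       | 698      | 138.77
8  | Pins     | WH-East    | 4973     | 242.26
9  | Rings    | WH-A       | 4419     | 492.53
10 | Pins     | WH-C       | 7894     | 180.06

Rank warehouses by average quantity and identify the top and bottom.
SELECT warehouse, AVG(quantity)
FROM inventory
GROUP BY warehouse
ORDER BY AVG(quantity)

All groups:
  WH-Central: 2966.00
  WH-C: 4074.50
  WH-A: 4419.00
  WH-South: 5330.00
  WH-East: 5572.50

Highest: WH-East (5572.50)
Lowest: WH-Central (2966.00)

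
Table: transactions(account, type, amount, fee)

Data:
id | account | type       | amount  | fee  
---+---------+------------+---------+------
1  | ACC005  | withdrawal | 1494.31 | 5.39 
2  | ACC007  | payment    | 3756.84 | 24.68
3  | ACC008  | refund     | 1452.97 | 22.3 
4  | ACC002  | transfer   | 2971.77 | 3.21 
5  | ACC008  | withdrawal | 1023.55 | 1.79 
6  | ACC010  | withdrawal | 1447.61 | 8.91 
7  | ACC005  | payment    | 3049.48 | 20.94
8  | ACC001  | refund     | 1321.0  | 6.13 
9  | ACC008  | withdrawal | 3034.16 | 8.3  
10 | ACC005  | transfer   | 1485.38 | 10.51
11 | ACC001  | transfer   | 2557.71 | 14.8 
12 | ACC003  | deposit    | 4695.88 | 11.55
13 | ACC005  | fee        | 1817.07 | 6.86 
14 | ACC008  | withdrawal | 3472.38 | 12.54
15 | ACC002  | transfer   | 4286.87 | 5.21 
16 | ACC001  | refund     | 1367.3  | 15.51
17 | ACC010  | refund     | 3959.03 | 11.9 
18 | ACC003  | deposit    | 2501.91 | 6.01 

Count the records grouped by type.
SELECT type, COUNT(*) as count
FROM transactions
GROUP BY type

Result:
  deposit: 2
  fee: 1
  payment: 2
  refund: 4
  transfer: 4
  withdrawal: 5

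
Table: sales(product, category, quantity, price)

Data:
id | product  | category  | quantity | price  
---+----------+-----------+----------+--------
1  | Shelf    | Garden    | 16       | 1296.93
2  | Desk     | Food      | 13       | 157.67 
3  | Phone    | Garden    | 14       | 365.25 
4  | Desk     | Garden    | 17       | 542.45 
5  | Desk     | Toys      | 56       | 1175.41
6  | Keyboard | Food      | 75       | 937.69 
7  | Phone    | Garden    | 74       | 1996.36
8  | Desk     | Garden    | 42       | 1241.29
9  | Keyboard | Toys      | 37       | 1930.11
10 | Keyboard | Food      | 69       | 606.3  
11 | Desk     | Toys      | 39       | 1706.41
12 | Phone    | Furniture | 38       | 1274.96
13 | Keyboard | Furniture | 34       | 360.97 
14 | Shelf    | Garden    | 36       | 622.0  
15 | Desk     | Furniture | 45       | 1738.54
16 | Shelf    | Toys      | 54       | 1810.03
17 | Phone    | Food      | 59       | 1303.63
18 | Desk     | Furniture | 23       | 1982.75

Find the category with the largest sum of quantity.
SELECT category, SUM(quantity) as val
FROM sales
GROUP BY category
ORDER BY val DESC
LIMIT 1

Result: Food with sum(quantity) = 216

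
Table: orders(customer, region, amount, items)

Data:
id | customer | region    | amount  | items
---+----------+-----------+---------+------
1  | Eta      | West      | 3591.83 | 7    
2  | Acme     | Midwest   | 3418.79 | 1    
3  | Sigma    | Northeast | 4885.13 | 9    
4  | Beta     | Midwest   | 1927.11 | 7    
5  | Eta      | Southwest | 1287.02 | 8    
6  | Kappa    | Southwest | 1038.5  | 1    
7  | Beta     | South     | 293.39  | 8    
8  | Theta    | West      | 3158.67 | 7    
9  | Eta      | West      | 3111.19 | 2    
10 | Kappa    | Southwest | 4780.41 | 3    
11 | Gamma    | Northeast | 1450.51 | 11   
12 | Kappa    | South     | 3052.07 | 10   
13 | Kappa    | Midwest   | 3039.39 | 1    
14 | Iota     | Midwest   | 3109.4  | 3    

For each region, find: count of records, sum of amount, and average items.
SELECT region,
       COUNT(*) as cnt,
       SUM(amount) as total_amount,
       AVG(items) as avg_items
FROM orders
GROUP BY region

Result:
  Midwest: 4 records, 11494.69 total amount, 3.00 avg items
  Northeast: 2 records, 6335.64 total amount, 10.00 avg items
  South: 2 records, 3345.46 total amount, 9.00 avg items
  Southwest: 3 records, 7105.93 total amount, 4.00 avg items
  West: 3 records, 9861.69 total amount, 5.33 avg items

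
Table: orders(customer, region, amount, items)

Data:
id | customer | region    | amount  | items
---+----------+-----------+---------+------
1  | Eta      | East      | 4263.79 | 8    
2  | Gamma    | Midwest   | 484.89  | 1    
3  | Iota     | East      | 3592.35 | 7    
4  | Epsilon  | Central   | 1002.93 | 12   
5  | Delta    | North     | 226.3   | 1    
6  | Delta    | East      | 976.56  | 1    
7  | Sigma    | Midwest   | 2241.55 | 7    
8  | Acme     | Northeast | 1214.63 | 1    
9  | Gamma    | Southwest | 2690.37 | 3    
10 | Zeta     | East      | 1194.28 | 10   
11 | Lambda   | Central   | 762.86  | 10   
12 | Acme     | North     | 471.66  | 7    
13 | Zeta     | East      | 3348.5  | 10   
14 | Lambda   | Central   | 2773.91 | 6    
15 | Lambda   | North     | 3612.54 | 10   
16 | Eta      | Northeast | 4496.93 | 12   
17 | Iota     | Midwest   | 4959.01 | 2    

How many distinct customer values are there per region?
SELECT region, COUNT(DISTINCT customer)
FROM orders
GROUP BY region

Result:
  Central: 2 distinct
  East: 4 distinct
  Midwest: 3 distinct
  North: 3 distinct
  Northeast: 2 distinct
  Southwest: 1 distinct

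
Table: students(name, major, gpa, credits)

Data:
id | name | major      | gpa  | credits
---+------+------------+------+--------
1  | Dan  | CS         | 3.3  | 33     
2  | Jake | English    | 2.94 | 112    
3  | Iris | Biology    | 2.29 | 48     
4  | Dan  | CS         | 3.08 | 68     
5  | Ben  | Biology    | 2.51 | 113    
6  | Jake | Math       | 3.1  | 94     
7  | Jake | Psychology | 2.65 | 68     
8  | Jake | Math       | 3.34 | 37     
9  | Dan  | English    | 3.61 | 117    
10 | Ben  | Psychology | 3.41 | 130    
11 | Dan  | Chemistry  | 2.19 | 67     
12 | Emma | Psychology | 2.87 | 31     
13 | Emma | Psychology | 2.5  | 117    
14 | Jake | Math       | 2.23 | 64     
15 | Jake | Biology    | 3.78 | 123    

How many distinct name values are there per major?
SELECT major, COUNT(DISTINCT name)
FROM students
GROUP BY major

Result:
  Biology: 3 distinct
  CS: 1 distinct
  Chemistry: 1 distinct
  English: 2 distinct
  Math: 1 distinct
  Psychology: 3 distinct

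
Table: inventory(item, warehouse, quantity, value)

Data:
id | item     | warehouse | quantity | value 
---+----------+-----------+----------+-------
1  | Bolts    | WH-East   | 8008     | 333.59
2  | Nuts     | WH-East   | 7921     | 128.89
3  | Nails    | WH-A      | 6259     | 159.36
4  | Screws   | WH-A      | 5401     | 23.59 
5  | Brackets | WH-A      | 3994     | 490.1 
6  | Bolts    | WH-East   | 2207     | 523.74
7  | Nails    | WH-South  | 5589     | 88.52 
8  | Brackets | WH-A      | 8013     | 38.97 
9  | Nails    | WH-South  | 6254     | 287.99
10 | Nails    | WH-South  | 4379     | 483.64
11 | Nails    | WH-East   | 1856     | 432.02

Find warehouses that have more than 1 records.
SELECT warehouse, COUNT(*) as cnt
FROM inventory
GROUP BY warehouse
HAVING COUNT(*) > 1

Result:
  WH-A: 4
  WH-East: 4
  WH-South: 3

Note: HAVING filters groups after aggregation, WHERE filters rows before.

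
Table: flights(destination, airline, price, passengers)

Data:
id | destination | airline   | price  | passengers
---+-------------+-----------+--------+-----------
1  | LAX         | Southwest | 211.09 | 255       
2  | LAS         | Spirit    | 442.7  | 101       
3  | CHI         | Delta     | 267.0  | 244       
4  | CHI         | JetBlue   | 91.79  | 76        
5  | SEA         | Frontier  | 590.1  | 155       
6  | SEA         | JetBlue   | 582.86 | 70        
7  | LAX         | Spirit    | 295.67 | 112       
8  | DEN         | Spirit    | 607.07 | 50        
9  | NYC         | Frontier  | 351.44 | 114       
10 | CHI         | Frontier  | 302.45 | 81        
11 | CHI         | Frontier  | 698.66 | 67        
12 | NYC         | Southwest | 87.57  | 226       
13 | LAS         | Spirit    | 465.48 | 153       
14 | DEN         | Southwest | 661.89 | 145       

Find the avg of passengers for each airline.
SELECT airline, AVG(passengers) as result
FROM flights
GROUP BY airline

Result:
  Delta: 244.00
  Frontier: 104.25
  JetBlue: 73.00
  Southwest: 208.67
  Spirit: 104.00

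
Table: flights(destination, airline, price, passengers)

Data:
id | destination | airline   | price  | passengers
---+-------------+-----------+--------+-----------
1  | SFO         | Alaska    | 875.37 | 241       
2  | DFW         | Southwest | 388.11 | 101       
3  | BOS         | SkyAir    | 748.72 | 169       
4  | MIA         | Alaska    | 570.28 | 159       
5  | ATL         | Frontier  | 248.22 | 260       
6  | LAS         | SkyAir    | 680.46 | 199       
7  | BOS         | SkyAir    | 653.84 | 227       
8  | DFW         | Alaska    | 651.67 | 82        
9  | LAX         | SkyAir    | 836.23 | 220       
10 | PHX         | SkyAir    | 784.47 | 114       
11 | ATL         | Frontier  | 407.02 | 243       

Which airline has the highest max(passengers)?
SELECT airline, MAX(passengers) as val
FROM flights
GROUP BY airline
ORDER BY val DESC
LIMIT 1

Result: Frontier with max(passengers) = 260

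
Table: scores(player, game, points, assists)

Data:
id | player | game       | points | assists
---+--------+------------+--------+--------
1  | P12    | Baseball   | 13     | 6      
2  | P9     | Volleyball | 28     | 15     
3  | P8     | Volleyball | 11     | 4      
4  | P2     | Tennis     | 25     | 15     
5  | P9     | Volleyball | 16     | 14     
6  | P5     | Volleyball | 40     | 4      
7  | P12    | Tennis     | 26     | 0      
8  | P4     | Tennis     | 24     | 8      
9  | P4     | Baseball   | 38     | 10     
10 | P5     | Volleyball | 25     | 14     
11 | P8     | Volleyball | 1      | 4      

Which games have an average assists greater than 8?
SELECT game, AVG(assists)
FROM scores
GROUP BY game
HAVING AVG(assists) > 8

Result:
  Volleyball: avg=9.17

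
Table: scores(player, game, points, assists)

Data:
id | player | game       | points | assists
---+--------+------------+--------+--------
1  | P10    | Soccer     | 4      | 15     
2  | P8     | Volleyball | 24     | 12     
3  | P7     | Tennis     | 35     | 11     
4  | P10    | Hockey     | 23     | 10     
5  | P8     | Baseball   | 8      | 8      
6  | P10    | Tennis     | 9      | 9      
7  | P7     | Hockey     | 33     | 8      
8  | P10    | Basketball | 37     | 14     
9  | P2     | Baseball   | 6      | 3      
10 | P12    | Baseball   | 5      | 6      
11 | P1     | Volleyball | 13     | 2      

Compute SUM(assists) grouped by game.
SELECT game, SUM(assists) as result
FROM scores
GROUP BY game

Result:
  Baseball: 17
  Basketball: 14
  Hockey: 18
  Soccer: 15
  Tennis: 20
  Volleyball: 14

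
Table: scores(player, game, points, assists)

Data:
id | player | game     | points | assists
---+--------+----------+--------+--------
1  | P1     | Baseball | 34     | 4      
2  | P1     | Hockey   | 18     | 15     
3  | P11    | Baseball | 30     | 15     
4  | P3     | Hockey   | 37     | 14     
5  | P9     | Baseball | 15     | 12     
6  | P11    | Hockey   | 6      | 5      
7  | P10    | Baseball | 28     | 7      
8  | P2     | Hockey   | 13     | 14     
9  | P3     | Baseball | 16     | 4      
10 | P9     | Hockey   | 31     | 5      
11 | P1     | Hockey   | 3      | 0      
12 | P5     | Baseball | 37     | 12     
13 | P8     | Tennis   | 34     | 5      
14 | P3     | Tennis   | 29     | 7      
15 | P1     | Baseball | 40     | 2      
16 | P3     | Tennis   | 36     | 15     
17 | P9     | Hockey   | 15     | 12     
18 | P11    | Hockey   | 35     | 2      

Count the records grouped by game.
SELECT game, COUNT(*) as count
FROM scores
GROUP BY game

Result:
  Baseball: 7
  Hockey: 8
  Tennis: 3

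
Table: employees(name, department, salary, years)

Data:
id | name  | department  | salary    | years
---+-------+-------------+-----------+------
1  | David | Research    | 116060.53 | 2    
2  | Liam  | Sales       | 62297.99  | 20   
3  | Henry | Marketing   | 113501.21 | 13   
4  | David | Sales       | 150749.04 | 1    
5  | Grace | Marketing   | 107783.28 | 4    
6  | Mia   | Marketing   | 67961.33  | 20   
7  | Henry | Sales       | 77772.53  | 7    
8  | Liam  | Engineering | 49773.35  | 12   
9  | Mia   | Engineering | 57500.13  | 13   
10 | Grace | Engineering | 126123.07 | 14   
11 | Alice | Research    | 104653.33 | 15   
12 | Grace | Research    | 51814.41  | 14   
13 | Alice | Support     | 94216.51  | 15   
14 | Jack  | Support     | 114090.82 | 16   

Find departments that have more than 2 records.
SELECT department, COUNT(*) as cnt
FROM employees
GROUP BY department
HAVING COUNT(*) > 2

Result:
  Engineering: 3
  Marketing: 3
  Research: 3
  Sales: 3

Note: HAVING filters groups after aggregation, WHERE filters rows before.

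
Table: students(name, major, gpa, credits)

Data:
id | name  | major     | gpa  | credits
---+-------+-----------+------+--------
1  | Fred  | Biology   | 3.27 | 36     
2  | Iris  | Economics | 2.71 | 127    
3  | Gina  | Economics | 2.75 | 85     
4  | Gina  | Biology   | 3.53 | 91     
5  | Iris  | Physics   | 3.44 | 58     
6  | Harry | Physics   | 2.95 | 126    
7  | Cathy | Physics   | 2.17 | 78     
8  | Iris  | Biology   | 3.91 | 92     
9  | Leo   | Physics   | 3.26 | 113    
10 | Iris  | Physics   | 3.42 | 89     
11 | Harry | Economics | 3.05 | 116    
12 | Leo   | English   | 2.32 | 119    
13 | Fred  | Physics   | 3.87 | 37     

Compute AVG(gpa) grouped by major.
SELECT major, AVG(gpa) as result
FROM students
GROUP BY major

Result:
  Biology: 3.57
  Economics: 2.84
  English: 2.32
  Physics: 3.19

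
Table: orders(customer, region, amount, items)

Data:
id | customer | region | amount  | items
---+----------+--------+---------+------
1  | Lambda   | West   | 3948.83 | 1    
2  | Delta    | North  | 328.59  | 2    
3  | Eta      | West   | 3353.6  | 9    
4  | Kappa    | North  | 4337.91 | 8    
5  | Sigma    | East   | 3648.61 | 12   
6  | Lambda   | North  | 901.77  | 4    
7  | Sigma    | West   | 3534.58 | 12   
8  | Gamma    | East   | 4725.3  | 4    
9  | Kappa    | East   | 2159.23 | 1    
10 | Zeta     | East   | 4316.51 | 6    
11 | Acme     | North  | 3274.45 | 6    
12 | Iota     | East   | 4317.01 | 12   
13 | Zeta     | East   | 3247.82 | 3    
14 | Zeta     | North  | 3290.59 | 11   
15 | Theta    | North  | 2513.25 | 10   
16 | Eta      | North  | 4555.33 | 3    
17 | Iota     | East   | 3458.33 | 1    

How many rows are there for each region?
SELECT region, COUNT(*) as count
FROM orders
GROUP BY region

Result:
  East: 7
  North: 7
  West: 3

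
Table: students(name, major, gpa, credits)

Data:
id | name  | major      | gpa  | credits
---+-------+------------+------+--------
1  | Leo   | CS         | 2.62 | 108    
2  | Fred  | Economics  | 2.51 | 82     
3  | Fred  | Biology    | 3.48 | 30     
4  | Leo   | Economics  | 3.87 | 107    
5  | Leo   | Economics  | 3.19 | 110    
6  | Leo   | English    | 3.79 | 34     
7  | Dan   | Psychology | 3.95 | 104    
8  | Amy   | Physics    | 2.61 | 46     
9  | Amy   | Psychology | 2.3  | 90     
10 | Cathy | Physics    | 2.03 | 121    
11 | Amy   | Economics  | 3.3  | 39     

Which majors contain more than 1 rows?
SELECT major, COUNT(*) as cnt
FROM students
GROUP BY major
HAVING COUNT(*) > 1

Result:
  Economics: 4
  Physics: 2
  Psychology: 2

Note: HAVING filters groups after aggregation, WHERE filters rows before.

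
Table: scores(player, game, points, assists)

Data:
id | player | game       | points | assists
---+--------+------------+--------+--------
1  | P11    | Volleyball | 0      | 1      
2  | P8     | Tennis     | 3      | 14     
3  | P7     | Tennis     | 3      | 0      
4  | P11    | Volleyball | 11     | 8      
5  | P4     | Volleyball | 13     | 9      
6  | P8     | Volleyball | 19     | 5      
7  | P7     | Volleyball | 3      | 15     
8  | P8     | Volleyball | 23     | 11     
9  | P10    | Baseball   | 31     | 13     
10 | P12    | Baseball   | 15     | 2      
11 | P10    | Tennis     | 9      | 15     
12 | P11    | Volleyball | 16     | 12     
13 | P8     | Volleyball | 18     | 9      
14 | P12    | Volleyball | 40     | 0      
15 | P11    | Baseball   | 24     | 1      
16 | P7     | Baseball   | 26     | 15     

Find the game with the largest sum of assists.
SELECT game, SUM(assists) as val
FROM scores
GROUP BY game
ORDER BY val DESC
LIMIT 1

Result: Volleyball with sum(assists) = 70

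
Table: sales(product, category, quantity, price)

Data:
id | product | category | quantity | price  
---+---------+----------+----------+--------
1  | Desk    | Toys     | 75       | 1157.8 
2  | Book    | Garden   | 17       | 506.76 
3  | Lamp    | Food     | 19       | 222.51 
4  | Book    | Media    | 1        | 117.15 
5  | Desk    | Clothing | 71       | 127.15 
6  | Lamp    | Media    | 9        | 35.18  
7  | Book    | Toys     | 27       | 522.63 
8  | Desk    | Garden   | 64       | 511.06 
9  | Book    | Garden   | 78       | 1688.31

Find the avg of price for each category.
SELECT category, AVG(price) as result
FROM sales
GROUP BY category

Result:
  Clothing: 127.15
  Food: 222.51
  Garden: 902.04
  Media: 76.17
  Toys: 840.22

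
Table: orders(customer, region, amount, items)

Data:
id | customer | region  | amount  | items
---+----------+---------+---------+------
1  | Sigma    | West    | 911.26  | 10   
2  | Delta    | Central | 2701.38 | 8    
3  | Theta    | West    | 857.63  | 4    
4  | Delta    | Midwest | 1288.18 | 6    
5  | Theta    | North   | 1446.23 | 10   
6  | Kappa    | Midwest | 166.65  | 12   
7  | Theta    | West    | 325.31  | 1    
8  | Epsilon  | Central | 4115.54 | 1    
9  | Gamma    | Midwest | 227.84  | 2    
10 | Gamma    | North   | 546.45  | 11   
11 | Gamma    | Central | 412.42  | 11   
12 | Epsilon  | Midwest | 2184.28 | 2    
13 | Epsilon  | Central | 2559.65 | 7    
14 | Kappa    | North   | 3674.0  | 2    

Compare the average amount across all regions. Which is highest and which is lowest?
SELECT region, AVG(amount)
FROM orders
GROUP BY region
ORDER BY AVG(amount)

All groups:
  West: 698.07
  Midwest: 966.74
  North: 1888.89
  Central: 2447.25

Highest: Central (2447.25)
Lowest: West (698.07)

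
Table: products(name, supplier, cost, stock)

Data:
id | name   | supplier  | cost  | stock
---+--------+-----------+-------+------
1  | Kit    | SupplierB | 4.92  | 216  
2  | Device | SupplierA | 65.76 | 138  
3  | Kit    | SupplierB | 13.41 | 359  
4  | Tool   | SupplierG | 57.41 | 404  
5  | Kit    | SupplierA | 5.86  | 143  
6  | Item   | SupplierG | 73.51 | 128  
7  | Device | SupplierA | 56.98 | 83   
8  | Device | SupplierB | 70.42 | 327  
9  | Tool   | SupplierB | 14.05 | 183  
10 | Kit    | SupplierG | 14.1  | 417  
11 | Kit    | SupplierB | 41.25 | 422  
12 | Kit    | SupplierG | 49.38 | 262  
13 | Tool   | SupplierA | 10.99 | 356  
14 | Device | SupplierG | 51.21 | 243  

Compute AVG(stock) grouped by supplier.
SELECT supplier, AVG(stock) as result
FROM products
GROUP BY supplier

Result:
  SupplierA: 180.00
  SupplierB: 301.40
  SupplierG: 290.80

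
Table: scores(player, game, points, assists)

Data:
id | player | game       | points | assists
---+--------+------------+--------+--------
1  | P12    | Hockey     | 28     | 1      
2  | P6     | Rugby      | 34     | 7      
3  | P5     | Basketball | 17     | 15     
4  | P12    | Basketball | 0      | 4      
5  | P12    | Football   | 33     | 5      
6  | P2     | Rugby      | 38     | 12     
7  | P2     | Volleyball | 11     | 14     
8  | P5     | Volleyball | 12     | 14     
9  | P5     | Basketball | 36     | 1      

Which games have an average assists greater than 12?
SELECT game, AVG(assists)
FROM scores
GROUP BY game
HAVING AVG(assists) > 12

Result:
  Volleyball: avg=14.00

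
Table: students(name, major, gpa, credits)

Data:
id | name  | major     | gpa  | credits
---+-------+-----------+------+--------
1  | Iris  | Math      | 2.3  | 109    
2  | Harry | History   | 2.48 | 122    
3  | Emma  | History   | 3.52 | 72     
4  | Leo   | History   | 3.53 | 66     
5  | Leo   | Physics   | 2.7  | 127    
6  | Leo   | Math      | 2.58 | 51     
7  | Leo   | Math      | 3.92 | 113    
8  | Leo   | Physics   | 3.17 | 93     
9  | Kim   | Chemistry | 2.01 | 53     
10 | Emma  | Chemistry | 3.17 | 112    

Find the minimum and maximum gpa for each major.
SELECT major, MIN(gpa), MAX(gpa)
FROM students
GROUP BY major

Result:
  Chemistry: min=2.01, max=3.17
  History: min=2.48, max=3.53
  Math: min=2.30, max=3.92
  Physics: min=2.70, max=3.17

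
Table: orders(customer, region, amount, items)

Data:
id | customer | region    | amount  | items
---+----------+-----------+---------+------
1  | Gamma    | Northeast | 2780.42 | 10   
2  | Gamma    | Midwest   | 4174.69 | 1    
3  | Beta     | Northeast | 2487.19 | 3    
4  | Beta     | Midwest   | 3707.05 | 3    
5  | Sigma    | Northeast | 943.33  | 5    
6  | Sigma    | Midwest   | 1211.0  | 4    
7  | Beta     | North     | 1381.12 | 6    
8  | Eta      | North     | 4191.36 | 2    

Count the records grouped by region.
SELECT region, COUNT(*) as count
FROM orders
GROUP BY region

Result:
  Midwest: 3
  North: 2
  Northeast: 3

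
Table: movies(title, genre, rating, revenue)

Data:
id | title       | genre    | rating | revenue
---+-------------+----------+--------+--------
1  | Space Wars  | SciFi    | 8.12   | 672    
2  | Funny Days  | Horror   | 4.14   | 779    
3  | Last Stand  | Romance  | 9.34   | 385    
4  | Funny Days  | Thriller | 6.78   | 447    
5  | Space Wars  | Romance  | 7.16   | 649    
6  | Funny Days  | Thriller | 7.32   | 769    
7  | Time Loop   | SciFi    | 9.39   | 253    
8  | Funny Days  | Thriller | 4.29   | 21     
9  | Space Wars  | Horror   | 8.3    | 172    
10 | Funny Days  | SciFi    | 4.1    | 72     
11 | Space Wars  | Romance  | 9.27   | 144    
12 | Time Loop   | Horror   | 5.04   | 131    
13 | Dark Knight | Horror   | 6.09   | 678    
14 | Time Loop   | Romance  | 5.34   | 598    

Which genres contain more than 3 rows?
SELECT genre, COUNT(*) as cnt
FROM movies
GROUP BY genre
HAVING COUNT(*) > 3

Result:
  Horror: 4
  Romance: 4

Note: HAVING filters groups after aggregation, WHERE filters rows before.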